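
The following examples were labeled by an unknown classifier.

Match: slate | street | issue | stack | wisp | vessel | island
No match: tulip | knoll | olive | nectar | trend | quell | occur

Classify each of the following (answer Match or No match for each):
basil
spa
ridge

Match, Match, No match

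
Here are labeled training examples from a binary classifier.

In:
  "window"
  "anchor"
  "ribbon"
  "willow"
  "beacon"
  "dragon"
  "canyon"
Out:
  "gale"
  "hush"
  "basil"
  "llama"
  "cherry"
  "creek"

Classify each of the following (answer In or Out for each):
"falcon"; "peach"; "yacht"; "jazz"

In, Out, Out, Out

'In' ⟺ contains 'o'.
In: "falcon", since has 'o'. Out: "peach", since no 'o'. Out: "yacht", since no 'o'. Out: "jazz", since no 'o'.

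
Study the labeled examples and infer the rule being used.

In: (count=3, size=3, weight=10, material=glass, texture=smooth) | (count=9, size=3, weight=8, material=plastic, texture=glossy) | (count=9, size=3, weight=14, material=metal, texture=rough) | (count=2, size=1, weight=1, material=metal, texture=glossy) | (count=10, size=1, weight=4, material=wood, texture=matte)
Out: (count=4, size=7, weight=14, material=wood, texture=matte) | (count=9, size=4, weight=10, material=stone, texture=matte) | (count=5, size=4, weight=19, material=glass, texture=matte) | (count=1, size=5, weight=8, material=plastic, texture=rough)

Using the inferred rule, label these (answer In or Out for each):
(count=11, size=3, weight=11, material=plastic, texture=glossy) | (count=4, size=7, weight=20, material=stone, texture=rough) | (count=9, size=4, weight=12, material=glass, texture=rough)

In, Out, Out

The simplest hypothesis consistent with all the labels is: size ≤ 3.
(count=11, size=3, weight=11, material=plastic, texture=glossy) — size = 3, hence In.
(count=4, size=7, weight=20, material=stone, texture=rough) — size = 7, hence Out.
(count=9, size=4, weight=12, material=glass, texture=rough) — size = 4, hence Out.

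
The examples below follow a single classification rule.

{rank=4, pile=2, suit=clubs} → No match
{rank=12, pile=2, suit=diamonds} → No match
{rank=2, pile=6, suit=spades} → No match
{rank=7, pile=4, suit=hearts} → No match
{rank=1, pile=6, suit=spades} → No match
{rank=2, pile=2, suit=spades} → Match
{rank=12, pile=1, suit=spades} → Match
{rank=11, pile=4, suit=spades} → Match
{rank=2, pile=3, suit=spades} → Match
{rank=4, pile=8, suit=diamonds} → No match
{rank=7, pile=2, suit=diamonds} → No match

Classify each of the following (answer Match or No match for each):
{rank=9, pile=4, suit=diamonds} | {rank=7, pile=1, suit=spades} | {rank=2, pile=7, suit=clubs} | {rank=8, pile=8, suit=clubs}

One predicate separates the groups cleanly: suit is spades AND pile ≤ 4.
{rank=9, pile=4, suit=diamonds}: suit is diamonds, pile = 4 — does not fit, so No match.
{rank=7, pile=1, suit=spades}: suit is spades, pile = 1 — passes, so Match.
{rank=2, pile=7, suit=clubs}: suit is clubs, pile = 7 — does not fit, so No match.
{rank=8, pile=8, suit=clubs}: suit is clubs, pile = 8 — does not fit, so No match.

No match, Match, No match, No match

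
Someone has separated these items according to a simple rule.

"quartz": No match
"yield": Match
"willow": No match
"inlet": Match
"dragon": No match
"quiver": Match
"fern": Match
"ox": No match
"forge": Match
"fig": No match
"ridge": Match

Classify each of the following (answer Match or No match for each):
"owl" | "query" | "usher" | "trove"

No match, Match, Match, Match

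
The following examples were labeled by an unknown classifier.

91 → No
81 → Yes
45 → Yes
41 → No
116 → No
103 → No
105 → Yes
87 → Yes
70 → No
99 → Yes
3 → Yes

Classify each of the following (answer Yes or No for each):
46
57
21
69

The common property of the 'Yes' items is: multiple of 3. No 'No' item has it.
46 — 46 = 3·15 + 1, hence No. 57 — 57 = 3·19, hence Yes. 21 — 21 = 3·7, hence Yes. 69 — 69 = 3·23, hence Yes.

No, Yes, Yes, Yes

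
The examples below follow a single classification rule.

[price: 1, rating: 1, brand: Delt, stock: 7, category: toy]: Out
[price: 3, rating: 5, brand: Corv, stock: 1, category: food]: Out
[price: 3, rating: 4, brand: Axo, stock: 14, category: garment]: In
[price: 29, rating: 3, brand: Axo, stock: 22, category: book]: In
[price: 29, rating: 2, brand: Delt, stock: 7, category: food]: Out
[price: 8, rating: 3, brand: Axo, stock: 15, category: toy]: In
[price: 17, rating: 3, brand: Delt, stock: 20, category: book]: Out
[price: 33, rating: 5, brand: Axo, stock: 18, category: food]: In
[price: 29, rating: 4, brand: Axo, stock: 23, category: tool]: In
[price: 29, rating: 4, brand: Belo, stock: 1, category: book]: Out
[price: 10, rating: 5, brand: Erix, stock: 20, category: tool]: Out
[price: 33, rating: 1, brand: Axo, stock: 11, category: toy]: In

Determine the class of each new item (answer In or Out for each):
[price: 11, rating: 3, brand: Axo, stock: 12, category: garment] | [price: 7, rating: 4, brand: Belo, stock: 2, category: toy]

In, Out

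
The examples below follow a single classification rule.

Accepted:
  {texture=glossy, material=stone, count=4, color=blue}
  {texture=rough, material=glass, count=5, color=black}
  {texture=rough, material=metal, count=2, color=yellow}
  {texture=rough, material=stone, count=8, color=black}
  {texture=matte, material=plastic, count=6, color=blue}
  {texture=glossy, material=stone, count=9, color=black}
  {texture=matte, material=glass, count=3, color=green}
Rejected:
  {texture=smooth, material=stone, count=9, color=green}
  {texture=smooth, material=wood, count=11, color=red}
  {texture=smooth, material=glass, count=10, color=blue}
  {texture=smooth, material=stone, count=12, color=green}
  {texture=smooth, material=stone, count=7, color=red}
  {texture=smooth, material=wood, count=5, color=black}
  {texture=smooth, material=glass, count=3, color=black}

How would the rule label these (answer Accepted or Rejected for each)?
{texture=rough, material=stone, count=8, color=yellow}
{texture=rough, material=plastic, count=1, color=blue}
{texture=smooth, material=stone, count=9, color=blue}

Accepted, Accepted, Rejected

The simplest hypothesis consistent with all the labels is: texture is not smooth.
{texture=rough, material=stone, count=8, color=yellow}: texture is rough, fits → Accepted.
{texture=rough, material=plastic, count=1, color=blue}: texture is rough, fits → Accepted.
{texture=smooth, material=stone, count=9, color=blue}: texture is smooth, lacks this property → Rejected.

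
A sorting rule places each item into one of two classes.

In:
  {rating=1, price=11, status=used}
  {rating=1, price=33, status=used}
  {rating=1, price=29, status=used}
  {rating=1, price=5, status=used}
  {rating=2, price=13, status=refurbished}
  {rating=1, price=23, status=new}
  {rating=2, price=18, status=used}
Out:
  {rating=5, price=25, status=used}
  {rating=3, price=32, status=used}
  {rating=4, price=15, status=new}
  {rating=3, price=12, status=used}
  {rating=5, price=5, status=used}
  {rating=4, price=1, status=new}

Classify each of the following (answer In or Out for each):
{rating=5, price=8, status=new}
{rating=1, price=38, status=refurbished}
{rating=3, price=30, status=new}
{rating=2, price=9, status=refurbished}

All 'In' examples share one property — rating ≤ 2 — and every 'Out' example lacks it.
{rating=5, price=8, status=new}: rating = 5 — does not pass, so Out. {rating=1, price=38, status=refurbished}: rating = 1 — passes, so In. {rating=3, price=30, status=new}: rating = 3 — does not pass, so Out. {rating=2, price=9, status=refurbished}: rating = 2 — passes, so In.

Out, In, Out, In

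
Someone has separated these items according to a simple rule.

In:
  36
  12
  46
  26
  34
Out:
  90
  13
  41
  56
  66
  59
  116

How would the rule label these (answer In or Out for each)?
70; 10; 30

Out, In, In

The simplest hypothesis consistent with all the labels is: even AND at most 46.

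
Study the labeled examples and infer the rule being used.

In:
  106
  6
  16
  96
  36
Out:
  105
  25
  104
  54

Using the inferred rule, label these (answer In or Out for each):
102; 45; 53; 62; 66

All 'In' examples share one property — ends in digit 6 — and every 'Out' example lacks it.

Out, Out, Out, Out, In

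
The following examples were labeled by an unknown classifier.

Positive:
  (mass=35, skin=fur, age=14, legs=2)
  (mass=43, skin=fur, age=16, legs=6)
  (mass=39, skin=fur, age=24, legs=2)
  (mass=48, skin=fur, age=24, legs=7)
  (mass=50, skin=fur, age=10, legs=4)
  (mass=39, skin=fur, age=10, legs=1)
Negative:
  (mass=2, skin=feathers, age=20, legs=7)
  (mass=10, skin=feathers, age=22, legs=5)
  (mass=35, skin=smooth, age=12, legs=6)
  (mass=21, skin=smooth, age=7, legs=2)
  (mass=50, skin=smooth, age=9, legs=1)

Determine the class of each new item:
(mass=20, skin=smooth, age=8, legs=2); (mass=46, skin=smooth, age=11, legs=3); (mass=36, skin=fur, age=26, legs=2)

The pattern is that an item is 'Positive' exactly when: skin is fur.
(mass=20, skin=smooth, age=8, legs=2): Negative (skin is smooth).
(mass=46, skin=smooth, age=11, legs=3): Negative (skin is smooth).
(mass=36, skin=fur, age=26, legs=2): Positive (skin is fur).

Negative, Negative, Positive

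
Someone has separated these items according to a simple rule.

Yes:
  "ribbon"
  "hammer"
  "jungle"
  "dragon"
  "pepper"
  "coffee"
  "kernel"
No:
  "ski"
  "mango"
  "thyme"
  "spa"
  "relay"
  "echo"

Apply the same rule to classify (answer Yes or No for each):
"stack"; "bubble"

No, Yes

The pattern is that an item is 'Yes' exactly when: length 6.
"stack": length 5 — doesn't match, so No.
"bubble": length 6 — passes, so Yes.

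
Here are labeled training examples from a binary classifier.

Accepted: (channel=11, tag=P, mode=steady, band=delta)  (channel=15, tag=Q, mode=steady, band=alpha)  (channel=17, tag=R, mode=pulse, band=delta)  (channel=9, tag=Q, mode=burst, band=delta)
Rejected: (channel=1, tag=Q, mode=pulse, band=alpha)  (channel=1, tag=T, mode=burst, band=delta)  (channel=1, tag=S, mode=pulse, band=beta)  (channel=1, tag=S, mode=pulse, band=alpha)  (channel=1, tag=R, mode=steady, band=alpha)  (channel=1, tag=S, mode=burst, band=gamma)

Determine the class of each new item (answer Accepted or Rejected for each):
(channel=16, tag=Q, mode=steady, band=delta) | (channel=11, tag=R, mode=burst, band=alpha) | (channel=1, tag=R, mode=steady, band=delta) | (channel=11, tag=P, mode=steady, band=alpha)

The classifier is using: channel ≥ 9.
(channel=16, tag=Q, mode=steady, band=delta): channel = 16, meets the rule → Accepted. (channel=11, tag=R, mode=burst, band=alpha): channel = 11, meets the rule → Accepted. (channel=1, tag=R, mode=steady, band=delta): channel = 1, fails the rule → Rejected. (channel=11, tag=P, mode=steady, band=alpha): channel = 11, meets the rule → Accepted.

Accepted, Accepted, Rejected, Accepted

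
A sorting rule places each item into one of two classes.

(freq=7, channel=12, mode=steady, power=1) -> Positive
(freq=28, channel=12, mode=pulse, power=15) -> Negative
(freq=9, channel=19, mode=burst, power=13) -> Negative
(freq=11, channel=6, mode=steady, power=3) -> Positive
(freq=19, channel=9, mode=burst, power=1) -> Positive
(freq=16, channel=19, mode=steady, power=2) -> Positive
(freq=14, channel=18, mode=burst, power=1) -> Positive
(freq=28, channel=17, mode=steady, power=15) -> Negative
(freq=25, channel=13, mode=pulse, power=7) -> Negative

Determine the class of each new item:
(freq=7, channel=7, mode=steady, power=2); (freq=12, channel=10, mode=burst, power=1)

Positive, Positive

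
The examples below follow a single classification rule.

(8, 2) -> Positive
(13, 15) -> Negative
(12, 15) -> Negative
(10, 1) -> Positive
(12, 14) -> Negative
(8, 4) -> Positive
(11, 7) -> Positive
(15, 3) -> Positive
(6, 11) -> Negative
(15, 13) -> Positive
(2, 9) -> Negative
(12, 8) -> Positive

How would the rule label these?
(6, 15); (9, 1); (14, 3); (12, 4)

Negative, Positive, Positive, Positive

The common property of the 'Positive' items is: first > second. No 'Negative' item has it.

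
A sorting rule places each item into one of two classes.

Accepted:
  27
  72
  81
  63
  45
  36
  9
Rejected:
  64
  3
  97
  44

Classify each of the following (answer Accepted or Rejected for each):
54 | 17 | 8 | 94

The simplest hypothesis consistent with all the labels is: multiple of 9.
54 — 54 = 9·6, hence Accepted. 17 — 17 = 9·1 + 8, hence Rejected. 8 — 8 = 9·0 + 8, hence Rejected. 94 — 94 = 9·10 + 4, hence Rejected.

Accepted, Rejected, Rejected, Rejected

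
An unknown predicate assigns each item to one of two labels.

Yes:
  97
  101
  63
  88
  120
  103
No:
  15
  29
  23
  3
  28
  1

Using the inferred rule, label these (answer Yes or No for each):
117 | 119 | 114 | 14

Yes, Yes, Yes, No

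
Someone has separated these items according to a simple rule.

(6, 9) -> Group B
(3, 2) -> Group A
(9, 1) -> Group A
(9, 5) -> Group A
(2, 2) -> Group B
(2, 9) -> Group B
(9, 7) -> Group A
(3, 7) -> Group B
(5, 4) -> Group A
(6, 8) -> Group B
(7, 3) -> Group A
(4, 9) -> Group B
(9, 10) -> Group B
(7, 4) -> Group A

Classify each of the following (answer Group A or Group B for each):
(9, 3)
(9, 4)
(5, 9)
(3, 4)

The distinguishing property — first > second — holds for all the 'Group A' cases and none of the 'Group B' cases.

Group A, Group A, Group B, Group B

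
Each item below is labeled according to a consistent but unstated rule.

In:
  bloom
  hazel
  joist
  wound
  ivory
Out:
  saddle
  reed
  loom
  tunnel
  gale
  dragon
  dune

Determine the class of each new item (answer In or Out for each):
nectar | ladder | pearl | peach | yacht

Out, Out, In, In, In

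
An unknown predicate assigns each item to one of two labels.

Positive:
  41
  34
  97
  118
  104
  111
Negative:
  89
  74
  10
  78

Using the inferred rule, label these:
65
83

The distinguishing property — ≡ 6 (mod 7) — holds for all the 'Positive' cases and none of the 'Negative' cases.
65: Negative (65 mod 7 = 2).
83: Positive (83 mod 7 = 6).

Negative, Positive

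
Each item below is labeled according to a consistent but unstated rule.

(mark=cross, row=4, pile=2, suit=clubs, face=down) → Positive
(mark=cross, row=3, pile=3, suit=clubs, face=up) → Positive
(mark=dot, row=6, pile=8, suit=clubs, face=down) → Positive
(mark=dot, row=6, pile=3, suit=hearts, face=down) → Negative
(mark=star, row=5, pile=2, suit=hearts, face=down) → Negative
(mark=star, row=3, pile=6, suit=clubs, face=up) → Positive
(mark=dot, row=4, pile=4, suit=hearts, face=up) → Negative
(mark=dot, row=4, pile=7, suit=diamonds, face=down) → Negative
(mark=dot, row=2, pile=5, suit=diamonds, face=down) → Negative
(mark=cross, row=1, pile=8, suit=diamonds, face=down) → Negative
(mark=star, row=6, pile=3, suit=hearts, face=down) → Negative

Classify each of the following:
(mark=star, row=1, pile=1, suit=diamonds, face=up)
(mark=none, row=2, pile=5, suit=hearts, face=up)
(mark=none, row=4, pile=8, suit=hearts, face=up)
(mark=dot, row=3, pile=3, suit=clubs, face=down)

Negative, Negative, Negative, Positive

Looking at the examples, the only property every 'Positive' case has and every 'Negative' case lacks is: suit is clubs.
Negative: (mark=star, row=1, pile=1, suit=diamonds, face=up), since suit is diamonds. Negative: (mark=none, row=2, pile=5, suit=hearts, face=up), since suit is hearts. Negative: (mark=none, row=4, pile=8, suit=hearts, face=up), since suit is hearts. Positive: (mark=dot, row=3, pile=3, suit=clubs, face=down), since suit is clubs.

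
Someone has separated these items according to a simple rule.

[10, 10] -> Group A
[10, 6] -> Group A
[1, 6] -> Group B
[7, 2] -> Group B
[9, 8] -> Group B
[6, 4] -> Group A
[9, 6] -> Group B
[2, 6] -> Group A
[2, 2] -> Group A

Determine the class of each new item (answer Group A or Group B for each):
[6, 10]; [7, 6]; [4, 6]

Group A, Group B, Group A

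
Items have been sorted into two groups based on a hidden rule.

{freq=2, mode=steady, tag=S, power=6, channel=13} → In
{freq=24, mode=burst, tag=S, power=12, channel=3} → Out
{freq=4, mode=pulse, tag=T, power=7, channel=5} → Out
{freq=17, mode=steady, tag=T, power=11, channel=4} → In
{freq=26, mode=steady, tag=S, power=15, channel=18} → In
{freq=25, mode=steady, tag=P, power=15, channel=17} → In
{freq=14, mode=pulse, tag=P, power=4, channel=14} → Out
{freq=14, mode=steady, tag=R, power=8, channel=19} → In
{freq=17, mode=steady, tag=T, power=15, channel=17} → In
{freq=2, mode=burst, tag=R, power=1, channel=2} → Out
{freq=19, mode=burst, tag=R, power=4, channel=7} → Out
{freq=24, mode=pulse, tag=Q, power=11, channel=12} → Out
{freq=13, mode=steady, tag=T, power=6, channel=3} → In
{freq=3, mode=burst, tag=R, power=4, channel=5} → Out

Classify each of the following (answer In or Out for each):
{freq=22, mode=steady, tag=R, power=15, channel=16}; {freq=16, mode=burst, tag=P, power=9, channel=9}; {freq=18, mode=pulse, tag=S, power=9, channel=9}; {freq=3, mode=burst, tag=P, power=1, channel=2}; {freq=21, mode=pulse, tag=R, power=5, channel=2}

In, Out, Out, Out, Out

One predicate separates the groups cleanly: mode is steady.
{freq=22, mode=steady, tag=R, power=15, channel=16} — mode is steady, hence In. {freq=16, mode=burst, tag=P, power=9, channel=9} — mode is burst, hence Out. {freq=18, mode=pulse, tag=S, power=9, channel=9} — mode is pulse, hence Out. {freq=3, mode=burst, tag=P, power=1, channel=2} — mode is burst, hence Out. {freq=21, mode=pulse, tag=R, power=5, channel=2} — mode is pulse, hence Out.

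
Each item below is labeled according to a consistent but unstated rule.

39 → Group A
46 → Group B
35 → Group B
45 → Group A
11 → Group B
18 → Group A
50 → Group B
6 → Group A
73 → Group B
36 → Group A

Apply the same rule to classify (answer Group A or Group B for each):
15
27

'Group A' ⟺ multiple of 3.

Group A, Group A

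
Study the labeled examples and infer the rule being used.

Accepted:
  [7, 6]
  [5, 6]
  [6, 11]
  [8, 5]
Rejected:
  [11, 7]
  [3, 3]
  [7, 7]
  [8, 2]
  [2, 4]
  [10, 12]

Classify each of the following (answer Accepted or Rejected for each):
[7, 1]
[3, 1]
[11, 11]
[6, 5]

Rejected, Rejected, Rejected, Accepted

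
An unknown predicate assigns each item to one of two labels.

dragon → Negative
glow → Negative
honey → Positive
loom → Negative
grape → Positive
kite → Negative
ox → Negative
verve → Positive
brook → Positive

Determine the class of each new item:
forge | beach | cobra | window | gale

Positive, Positive, Positive, Negative, Negative

The simplest hypothesis consistent with all the labels is: odd length.
forge: length 5, qualifies → Positive. beach: length 5, qualifies → Positive. cobra: length 5, qualifies → Positive. window: length 6, does not fit → Negative. gale: length 4, does not fit → Negative.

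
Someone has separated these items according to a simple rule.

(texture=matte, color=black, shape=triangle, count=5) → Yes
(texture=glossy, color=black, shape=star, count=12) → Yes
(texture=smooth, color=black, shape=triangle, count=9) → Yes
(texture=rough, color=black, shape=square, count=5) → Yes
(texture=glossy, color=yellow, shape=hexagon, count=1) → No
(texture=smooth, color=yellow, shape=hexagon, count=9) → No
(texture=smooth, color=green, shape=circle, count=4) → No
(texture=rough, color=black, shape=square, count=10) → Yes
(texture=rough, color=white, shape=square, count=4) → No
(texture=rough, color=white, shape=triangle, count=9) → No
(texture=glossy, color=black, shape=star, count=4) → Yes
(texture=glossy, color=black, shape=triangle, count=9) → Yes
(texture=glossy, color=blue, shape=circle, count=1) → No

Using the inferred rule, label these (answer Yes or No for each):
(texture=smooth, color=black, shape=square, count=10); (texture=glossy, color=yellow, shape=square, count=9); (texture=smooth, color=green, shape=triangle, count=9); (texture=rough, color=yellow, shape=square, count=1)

Yes, No, No, No

'Yes' ⟺ color is black.
(texture=smooth, color=black, shape=square, count=10): Yes (color is black).
(texture=glossy, color=yellow, shape=square, count=9): No (color is yellow).
(texture=smooth, color=green, shape=triangle, count=9): No (color is green).
(texture=rough, color=yellow, shape=square, count=1): No (color is yellow).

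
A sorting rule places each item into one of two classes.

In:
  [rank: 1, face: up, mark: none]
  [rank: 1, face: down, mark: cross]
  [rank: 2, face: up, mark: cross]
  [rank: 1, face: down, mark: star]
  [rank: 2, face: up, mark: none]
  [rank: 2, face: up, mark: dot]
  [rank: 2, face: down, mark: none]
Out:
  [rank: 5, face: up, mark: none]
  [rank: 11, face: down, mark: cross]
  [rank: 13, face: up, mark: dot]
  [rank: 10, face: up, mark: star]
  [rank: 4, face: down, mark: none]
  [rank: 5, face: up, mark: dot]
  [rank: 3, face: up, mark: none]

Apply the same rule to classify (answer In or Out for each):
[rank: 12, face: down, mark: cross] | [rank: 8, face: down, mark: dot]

The common property of the 'In' items is: rank ≤ 2. No 'Out' item has it.
[rank: 12, face: down, mark: cross]: Out (rank = 12). [rank: 8, face: down, mark: dot]: Out (rank = 8).

Out, Out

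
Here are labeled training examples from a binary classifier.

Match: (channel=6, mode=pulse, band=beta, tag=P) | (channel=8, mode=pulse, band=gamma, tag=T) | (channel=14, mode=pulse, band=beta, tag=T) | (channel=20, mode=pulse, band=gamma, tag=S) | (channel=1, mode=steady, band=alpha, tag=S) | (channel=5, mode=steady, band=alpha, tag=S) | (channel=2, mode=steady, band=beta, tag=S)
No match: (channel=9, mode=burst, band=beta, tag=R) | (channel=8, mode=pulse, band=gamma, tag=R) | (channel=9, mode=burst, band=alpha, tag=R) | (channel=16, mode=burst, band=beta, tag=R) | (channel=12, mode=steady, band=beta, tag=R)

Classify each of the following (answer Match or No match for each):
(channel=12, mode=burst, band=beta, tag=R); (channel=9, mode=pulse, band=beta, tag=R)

All 'Match' examples share one property — tag is not R — and every 'No match' example lacks it.
(channel=12, mode=burst, band=beta, tag=R): tag is R — doesn't match, so No match. (channel=9, mode=pulse, band=beta, tag=R): tag is R — doesn't match, so No match.

No match, No match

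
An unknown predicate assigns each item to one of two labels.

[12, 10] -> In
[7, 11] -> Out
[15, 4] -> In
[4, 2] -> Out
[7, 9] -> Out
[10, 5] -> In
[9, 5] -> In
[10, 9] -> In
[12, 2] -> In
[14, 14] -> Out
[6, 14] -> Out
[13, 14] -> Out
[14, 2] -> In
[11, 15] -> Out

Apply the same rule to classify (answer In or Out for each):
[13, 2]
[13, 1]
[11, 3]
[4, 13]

In, In, In, Out

A rule that fits every label: first > second AND sum ≥ 14 — true of each 'In' example, false of each 'Out' one.
[13, 2] → 13 > 2, 13+2 = 15 → In. [13, 1] → 13 > 1, 13+1 = 14 → In. [11, 3] → 11 > 3, 11+3 = 14 → In. [4, 13] → 4 < 13, 4+13 = 17 → Out.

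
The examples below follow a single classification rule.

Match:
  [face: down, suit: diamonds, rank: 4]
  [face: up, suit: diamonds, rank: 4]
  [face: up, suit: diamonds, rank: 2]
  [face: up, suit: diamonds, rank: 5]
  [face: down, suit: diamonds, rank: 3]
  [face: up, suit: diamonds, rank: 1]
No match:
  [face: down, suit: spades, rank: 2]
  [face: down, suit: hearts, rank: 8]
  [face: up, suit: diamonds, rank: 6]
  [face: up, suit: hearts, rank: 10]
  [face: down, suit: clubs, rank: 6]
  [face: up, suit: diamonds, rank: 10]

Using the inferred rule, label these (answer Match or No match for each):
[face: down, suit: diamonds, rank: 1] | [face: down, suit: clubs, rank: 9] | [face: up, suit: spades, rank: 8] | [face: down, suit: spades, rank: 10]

Match, No match, No match, No match

The pattern is that an item is 'Match' exactly when: suit is diamonds AND rank ≤ 5.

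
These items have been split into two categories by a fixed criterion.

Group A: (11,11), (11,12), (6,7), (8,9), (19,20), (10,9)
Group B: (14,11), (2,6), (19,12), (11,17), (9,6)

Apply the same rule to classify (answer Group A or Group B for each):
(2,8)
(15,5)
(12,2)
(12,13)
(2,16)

Group B, Group B, Group B, Group A, Group B

Every 'Group A' example satisfies: |first − second| ≤ 1. None of the 'Group B' examples do.
Group B: (2,8), since |2−8| = 6. Group B: (15,5), since |15−5| = 10. Group B: (12,2), since |12−2| = 10. Group A: (12,13), since |12−13| = 1. Group B: (2,16), since |2−16| = 14.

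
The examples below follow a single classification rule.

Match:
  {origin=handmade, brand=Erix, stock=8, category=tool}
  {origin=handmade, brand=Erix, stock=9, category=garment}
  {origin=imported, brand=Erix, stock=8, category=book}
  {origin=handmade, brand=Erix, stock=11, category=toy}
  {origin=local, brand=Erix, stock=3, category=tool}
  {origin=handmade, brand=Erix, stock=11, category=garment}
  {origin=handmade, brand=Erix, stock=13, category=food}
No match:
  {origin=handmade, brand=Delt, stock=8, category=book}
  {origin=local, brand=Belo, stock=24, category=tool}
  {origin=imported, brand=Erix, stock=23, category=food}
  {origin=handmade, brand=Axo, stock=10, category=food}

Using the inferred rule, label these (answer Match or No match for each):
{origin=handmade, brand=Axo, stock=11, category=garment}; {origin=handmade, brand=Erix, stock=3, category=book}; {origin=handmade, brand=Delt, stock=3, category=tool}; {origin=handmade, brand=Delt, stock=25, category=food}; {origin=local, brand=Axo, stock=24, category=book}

The rule appears to be: brand is Erix AND stock ≤ 13.

No match, Match, No match, No match, No match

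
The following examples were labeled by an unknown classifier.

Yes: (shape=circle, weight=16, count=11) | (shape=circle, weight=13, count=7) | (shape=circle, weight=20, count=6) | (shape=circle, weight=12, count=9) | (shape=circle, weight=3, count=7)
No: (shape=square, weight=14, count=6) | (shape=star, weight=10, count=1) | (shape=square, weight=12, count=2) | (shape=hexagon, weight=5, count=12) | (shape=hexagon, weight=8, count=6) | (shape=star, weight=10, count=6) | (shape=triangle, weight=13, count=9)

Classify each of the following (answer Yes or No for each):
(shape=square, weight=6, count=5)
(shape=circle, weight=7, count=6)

No, Yes

Every 'Yes' example satisfies: shape is circle. None of the 'No' examples do.
(shape=square, weight=6, count=5) → shape is square → No.
(shape=circle, weight=7, count=6) → shape is circle → Yes.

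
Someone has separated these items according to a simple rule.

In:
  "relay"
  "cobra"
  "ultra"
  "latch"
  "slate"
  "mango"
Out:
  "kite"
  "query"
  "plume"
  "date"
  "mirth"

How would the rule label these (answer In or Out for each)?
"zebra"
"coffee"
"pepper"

In, Out, Out

Rule: odd length AND contains 'a'. This holds for each 'In' example and fails for each 'Out' one.
"zebra" — length 5, has 'a', hence In. "coffee" — length 6, no 'a', hence Out. "pepper" — length 6, no 'a', hence Out.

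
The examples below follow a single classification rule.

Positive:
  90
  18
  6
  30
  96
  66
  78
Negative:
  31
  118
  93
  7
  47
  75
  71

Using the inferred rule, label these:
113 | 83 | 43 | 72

Negative, Negative, Negative, Positive

Rule: multiple of 6. This holds for each 'Positive' example and fails for each 'Negative' one.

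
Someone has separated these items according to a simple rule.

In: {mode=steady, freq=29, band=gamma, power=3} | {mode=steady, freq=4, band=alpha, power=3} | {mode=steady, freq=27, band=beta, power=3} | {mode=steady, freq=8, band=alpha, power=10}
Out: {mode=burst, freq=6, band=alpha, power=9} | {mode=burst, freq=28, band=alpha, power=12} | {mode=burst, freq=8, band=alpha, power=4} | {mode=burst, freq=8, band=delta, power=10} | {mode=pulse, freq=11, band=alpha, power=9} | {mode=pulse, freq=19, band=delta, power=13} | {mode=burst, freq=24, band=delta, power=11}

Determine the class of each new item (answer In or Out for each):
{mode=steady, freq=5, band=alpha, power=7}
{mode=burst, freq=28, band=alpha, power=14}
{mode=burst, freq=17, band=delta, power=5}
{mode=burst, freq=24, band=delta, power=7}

In, Out, Out, Out

'In' ⟺ mode is steady.
{mode=steady, freq=5, band=alpha, power=7}: mode is steady, checks out → In.
{mode=burst, freq=28, band=alpha, power=14}: mode is burst, lacks this property → Out.
{mode=burst, freq=17, band=delta, power=5}: mode is burst, lacks this property → Out.
{mode=burst, freq=24, band=delta, power=7}: mode is burst, lacks this property → Out.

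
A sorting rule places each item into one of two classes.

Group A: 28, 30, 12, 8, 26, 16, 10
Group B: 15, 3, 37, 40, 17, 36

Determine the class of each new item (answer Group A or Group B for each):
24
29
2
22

The distinguishing property — even AND at most 30 — holds for all the 'Group A' cases and none of the 'Group B' cases.
24 — 24 is even, 24 ≤ 30, hence Group A.
29 — 29 is odd, 29 ≤ 30, hence Group B.
2 — 2 is even, 2 ≤ 30, hence Group A.
22 — 22 is even, 22 ≤ 30, hence Group A.

Group A, Group B, Group A, Group A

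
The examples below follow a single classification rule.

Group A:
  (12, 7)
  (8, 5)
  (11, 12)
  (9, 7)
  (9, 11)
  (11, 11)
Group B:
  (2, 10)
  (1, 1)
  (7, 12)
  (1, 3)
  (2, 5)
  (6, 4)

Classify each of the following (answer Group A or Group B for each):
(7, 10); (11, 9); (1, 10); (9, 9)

Rule: first ≥ 8. This holds for each 'Group A' example and fails for each 'Group B' one.

Group B, Group A, Group B, Group A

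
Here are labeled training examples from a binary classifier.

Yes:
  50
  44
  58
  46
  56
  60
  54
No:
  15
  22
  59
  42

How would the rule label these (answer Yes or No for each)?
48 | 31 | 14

One predicate separates the groups cleanly: even AND at least 44.
48 → 48 is even, 48 ≥ 44 → Yes. 31 → 31 is odd, 31 < 44 → No. 14 → 14 is even, 14 < 44 → No.

Yes, No, No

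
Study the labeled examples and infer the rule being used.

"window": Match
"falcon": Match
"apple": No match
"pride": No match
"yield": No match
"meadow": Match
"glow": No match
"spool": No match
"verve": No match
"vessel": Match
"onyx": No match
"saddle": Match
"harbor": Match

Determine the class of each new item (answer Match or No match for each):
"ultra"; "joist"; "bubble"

No match, No match, Match

A rule that fits every label: length 6 — true of each 'Match' example, false of each 'No match' one.
"ultra": No match (length 5).
"joist": No match (length 5).
"bubble": Match (length 6).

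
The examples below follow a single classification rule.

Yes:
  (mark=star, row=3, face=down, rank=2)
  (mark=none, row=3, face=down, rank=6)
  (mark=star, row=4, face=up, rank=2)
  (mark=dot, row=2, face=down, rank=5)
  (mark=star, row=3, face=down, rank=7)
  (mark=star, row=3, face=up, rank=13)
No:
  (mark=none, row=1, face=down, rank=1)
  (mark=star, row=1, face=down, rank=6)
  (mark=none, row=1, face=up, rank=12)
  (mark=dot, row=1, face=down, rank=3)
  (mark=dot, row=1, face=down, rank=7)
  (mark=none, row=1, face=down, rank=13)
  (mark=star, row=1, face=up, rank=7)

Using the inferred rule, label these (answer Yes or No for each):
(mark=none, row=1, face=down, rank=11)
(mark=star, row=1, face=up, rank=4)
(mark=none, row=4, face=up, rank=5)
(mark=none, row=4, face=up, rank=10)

A rule that fits every label: row ≥ 2 — true of each 'Yes' example, false of each 'No' one.

No, No, Yes, Yes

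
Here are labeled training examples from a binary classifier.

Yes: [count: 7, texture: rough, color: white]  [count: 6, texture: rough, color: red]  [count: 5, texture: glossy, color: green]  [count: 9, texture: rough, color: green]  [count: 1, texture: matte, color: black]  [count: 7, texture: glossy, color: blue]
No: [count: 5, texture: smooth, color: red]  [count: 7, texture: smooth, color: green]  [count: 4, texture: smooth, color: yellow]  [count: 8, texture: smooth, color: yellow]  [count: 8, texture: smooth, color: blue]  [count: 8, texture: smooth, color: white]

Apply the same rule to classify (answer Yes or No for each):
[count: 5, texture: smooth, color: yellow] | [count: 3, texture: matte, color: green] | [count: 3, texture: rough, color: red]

The distinguishing property — texture is not smooth — holds for all the 'Yes' cases and none of the 'No' cases.
[count: 5, texture: smooth, color: yellow]: No (texture is smooth). [count: 3, texture: matte, color: green]: Yes (texture is matte). [count: 3, texture: rough, color: red]: Yes (texture is rough).

No, Yes, Yes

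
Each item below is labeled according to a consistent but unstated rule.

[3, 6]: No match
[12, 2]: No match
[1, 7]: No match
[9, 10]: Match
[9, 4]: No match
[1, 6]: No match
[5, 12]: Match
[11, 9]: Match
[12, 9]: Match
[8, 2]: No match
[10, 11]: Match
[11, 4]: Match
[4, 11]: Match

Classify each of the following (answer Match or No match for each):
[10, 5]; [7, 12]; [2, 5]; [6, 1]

Match, Match, No match, No match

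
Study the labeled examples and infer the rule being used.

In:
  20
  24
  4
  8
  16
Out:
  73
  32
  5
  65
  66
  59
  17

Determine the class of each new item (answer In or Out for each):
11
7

Out, Out

'In' ⟺ even AND at most 24.
11: 11 is odd, 11 ≤ 24, fails the rule → Out.
7: 7 is odd, 7 ≤ 24, fails the rule → Out.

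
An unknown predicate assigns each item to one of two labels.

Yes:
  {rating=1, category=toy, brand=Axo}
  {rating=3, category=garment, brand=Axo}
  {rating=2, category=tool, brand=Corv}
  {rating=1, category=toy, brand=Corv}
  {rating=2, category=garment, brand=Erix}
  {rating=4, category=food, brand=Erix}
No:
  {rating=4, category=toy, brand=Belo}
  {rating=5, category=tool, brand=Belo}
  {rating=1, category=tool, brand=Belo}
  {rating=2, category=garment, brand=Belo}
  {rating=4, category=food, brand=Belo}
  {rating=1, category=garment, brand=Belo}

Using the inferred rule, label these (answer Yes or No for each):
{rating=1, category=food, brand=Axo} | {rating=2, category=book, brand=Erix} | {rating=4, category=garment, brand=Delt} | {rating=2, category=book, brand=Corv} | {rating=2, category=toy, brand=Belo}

Every 'Yes' example satisfies: brand is not Belo. None of the 'No' examples do.
Yes: {rating=1, category=food, brand=Axo}, since brand is Axo. Yes: {rating=2, category=book, brand=Erix}, since brand is Erix. Yes: {rating=4, category=garment, brand=Delt}, since brand is Delt. Yes: {rating=2, category=book, brand=Corv}, since brand is Corv. No: {rating=2, category=toy, brand=Belo}, since brand is Belo.

Yes, Yes, Yes, Yes, No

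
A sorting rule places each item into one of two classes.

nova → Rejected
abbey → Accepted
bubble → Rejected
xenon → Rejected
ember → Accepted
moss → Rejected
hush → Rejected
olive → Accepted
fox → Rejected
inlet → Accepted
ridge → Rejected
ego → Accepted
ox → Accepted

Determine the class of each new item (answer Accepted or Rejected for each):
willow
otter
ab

Rejected, Accepted, Accepted

The rule appears to be: starts with a vowel.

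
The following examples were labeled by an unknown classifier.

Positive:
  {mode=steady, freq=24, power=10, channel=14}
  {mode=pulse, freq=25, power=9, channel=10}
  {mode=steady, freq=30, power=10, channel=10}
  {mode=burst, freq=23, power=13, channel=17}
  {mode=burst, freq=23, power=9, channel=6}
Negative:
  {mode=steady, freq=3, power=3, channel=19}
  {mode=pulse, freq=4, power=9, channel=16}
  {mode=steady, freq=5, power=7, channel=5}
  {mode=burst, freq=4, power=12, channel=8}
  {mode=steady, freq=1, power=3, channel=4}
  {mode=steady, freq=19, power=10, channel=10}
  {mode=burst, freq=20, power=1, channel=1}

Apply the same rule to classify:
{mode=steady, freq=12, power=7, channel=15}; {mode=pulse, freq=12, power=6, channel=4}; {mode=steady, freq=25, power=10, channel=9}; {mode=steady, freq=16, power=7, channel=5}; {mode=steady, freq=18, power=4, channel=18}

Negative, Negative, Positive, Negative, Negative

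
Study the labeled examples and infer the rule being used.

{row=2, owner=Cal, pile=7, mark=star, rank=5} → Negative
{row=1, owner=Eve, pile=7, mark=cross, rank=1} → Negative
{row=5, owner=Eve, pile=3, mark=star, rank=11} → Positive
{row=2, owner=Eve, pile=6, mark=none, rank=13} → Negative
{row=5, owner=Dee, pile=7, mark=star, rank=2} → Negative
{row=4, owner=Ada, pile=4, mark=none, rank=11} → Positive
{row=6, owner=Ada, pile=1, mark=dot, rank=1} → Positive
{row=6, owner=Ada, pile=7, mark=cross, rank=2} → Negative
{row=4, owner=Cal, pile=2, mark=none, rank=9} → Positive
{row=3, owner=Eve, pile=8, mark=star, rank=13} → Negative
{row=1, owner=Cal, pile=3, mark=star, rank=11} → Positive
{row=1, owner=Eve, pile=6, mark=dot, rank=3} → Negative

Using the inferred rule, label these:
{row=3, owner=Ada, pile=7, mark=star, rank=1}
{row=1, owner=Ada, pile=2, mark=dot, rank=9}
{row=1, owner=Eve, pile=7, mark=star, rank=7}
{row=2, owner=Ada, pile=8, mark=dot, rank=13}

Negative, Positive, Negative, Negative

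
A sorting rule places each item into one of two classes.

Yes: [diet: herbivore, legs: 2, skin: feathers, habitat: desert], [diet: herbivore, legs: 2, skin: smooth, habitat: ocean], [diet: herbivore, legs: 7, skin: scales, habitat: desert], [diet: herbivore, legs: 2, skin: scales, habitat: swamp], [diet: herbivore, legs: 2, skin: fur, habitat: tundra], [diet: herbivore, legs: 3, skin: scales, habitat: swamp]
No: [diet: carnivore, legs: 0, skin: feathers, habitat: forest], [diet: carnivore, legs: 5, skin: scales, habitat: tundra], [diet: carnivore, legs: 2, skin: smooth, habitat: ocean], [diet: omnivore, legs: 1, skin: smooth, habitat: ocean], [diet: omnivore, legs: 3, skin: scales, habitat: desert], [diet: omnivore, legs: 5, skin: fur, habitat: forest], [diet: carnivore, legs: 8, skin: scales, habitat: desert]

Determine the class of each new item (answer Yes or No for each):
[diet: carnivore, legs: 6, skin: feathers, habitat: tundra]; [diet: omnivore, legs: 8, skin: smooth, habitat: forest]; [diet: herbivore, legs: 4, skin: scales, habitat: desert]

No, No, Yes

The rule appears to be: diet is herbivore.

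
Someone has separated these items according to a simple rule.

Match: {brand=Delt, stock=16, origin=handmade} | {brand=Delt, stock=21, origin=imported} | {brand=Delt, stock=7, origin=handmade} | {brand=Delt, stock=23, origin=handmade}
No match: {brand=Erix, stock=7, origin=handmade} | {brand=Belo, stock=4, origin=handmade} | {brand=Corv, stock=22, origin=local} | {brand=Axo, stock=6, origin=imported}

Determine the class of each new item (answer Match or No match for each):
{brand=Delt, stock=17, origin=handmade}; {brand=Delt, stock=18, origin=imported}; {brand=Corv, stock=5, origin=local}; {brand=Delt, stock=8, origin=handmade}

A rule that fits every label: brand is Delt — true of each 'Match' example, false of each 'No match' one.
{brand=Delt, stock=17, origin=handmade}: brand is Delt, satisfies this → Match.
{brand=Delt, stock=18, origin=imported}: brand is Delt, satisfies this → Match.
{brand=Corv, stock=5, origin=local}: brand is Corv, fails the rule → No match.
{brand=Delt, stock=8, origin=handmade}: brand is Delt, satisfies this → Match.

Match, Match, No match, Match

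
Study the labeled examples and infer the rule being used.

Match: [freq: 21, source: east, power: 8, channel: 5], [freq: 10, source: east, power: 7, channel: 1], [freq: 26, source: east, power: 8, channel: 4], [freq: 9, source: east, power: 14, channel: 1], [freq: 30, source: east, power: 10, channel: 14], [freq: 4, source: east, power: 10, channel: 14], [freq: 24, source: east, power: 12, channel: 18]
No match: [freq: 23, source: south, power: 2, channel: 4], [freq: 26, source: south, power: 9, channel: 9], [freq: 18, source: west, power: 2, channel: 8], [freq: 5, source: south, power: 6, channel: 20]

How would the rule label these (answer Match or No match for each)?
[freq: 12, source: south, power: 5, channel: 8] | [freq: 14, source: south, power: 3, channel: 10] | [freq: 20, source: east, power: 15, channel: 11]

No match, No match, Match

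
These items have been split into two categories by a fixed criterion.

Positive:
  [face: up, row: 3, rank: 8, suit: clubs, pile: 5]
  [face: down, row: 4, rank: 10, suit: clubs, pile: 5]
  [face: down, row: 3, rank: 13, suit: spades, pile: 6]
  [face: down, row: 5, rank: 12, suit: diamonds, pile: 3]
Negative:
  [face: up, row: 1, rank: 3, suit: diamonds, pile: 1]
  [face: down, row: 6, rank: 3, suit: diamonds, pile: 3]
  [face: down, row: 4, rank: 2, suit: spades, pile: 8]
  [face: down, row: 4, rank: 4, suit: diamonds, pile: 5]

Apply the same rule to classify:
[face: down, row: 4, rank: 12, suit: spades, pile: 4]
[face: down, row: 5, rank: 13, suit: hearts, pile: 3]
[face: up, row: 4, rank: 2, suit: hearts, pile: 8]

Positive, Positive, Negative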